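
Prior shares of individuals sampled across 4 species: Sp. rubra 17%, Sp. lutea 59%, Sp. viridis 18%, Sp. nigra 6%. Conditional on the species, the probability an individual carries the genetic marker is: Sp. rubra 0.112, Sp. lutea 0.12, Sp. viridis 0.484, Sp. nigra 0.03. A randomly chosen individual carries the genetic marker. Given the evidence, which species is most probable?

Compute prior × likelihood for every hypothesis:
  Sp. rubra: 0.17 × 0.112 = 0.01904
  Sp. lutea: 0.59 × 0.12 = 0.0708
  Sp. viridis: 0.18 × 0.484 = 0.08712
  Sp. nigra: 0.06 × 0.03 = 0.0018
Sum = 0.17876.
Largest term belongs to Sp. viridis, so Sp. viridis is most probable.

Sp. viridis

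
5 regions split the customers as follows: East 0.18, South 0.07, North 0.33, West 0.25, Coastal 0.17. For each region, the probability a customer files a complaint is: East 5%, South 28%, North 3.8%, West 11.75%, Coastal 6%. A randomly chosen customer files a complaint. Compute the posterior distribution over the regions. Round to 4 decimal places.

East 0.1115, South 0.2428, North 0.1554, West 0.3639, Coastal 0.1264

Unnormalized posteriors (prior × likelihood):
  East: 0.18 × 0.05 = 0.009
  South: 0.07 × 0.28 = 0.0196
  North: 0.33 × 0.038 = 0.01254
  West: 0.25 × 0.1175 = 0.029375
  Coastal: 0.17 × 0.06 = 0.0102
Normalizing constant = 0.080715.
P(East | complaint) = 0.009/0.080715 ≈ 0.1115
P(South | complaint) = 0.0196/0.080715 ≈ 0.2428
P(North | complaint) = 0.01254/0.080715 ≈ 0.1554
P(West | complaint) = 0.029375/0.080715 ≈ 0.3639
P(Coastal | complaint) = 0.0102/0.080715 ≈ 0.1264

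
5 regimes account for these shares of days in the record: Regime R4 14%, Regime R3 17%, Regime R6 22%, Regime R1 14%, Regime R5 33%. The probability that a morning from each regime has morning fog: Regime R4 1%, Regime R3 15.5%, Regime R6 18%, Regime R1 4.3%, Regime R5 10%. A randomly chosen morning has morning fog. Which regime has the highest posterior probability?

Regime R6

Prior × likelihood for each hypothesis:
  Regime R4: 0.14 × 0.01 = 0.0014
  Regime R3: 0.17 × 0.155 = 0.02635
  Regime R6: 0.22 × 0.18 = 0.0396
  Regime R1: 0.14 × 0.043 = 0.00602
  Regime R5: 0.33 × 0.1 = 0.033
Normalizing constant = 0.10637.
Largest term belongs to Regime R6, so Regime R6 is most probable.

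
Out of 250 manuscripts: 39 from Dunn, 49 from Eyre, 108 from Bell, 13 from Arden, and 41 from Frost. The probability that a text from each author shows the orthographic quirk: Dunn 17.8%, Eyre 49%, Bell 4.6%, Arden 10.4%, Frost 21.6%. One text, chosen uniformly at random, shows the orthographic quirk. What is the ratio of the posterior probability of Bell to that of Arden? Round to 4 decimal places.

Unnormalized posteriors (prior × likelihood):
  Dunn: 0.156 × 0.178 = 0.027768
  Eyre: 0.196 × 0.49 = 0.09604
  Bell: 0.432 × 0.046 = 0.019872
  Arden: 0.052 × 0.104 = 0.005408
  Frost: 0.164 × 0.216 = 0.035424
Total = 0.184512.
The ratio is 0.019872 / 0.005408 (the normalizer cancels) = 3.6746.

3.6746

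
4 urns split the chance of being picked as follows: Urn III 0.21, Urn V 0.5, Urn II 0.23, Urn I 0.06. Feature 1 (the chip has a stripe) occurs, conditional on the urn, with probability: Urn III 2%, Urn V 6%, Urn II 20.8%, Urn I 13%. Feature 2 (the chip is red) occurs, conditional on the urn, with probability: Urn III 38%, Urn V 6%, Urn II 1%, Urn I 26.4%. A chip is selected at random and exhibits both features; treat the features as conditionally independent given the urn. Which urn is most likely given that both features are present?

Prior × likelihood for each hypothesis:
  Urn III: 0.21 × 0.02 × 0.38 = 0.001596
  Urn V: 0.5 × 0.06 × 0.06 = 0.0018
  Urn II: 0.23 × 0.208 × 0.01 = 0.0004784
  Urn I: 0.06 × 0.13 × 0.264 = 0.0020592
Normalizing constant = 0.0059336.
Largest term belongs to Urn I, so Urn I is most probable.

Urn I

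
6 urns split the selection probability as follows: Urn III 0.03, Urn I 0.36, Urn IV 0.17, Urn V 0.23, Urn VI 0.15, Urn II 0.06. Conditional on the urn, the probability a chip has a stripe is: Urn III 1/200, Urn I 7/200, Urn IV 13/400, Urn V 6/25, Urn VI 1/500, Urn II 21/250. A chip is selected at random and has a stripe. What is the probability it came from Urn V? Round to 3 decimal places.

Compute prior × likelihood for every hypothesis:
  Urn III: 0.03 × 0.005 = 0.00015
  Urn I: 0.36 × 0.035 = 0.0126
  Urn IV: 0.17 × 0.0325 = 0.005525
  Urn V: 0.23 × 0.24 = 0.0552
  Urn VI: 0.15 × 0.002 = 0.0003
  Urn II: 0.06 × 0.084 = 0.00504
Sum = 0.078815.
P(Urn V | evidence) = 0.0552 / 0.078815 ≈ 0.700.

0.700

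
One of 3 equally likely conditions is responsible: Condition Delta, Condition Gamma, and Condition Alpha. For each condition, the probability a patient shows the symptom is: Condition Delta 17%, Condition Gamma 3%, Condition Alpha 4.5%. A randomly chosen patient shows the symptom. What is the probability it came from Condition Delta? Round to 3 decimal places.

With a uniform prior (1/3 each), posterior ∝ likelihood:
  Condition Delta: 0.17
  Condition Gamma: 0.03
  Condition Alpha: 0.045
Total = 0.245.
P(Condition Delta | evidence) = 0.17 / 0.245 ≈ 0.694.

0.694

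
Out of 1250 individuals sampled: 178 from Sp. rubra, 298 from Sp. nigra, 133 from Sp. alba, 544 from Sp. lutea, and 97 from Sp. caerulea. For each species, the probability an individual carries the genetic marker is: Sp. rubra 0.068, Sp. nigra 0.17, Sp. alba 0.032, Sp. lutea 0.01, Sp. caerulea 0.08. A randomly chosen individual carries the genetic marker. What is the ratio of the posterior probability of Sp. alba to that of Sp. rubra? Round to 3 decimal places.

Compute prior × likelihood for every hypothesis:
  Sp. rubra: 0.1424 × 0.068 = 0.0096832
  Sp. nigra: 0.2384 × 0.17 = 0.040528
  Sp. alba: 0.1064 × 0.032 = 0.0034048
  Sp. lutea: 0.4352 × 0.01 = 0.004352
  Sp. caerulea: 0.0776 × 0.08 = 0.006208
Total = 0.064176.
The ratio is 0.0034048 / 0.0096832 (the normalizer cancels) = 0.352.

0.352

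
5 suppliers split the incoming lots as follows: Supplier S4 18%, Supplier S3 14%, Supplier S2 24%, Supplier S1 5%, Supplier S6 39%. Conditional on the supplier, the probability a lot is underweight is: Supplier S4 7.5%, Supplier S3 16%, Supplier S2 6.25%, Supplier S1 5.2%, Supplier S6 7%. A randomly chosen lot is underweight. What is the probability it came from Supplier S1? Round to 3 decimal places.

Compute prior × likelihood for every hypothesis:
  Supplier S4: 0.18 × 0.075 = 0.0135
  Supplier S3: 0.14 × 0.16 = 0.0224
  Supplier S2: 0.24 × 0.0625 = 0.015
  Supplier S1: 0.05 × 0.052 = 0.0026
  Supplier S6: 0.39 × 0.07 = 0.0273
Normalizing constant = 0.0808.
P(Supplier S1 | evidence) = 0.0026 / 0.0808 ≈ 0.032.

0.032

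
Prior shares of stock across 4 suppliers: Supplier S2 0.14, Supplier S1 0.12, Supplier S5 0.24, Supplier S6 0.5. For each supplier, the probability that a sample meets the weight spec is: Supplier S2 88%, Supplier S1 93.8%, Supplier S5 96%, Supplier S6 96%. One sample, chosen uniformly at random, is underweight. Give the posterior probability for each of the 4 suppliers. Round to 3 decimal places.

Taking complements, P(underweight | each) = Supplier S2 0.12, Supplier S1 0.062, Supplier S5 0.04, Supplier S6 0.04.
By Bayes' rule, posterior ∝ prior × likelihood:
  Supplier S2: 0.14 × 0.12 = 0.0168
  Supplier S1: 0.12 × 0.062 = 0.00744
  Supplier S5: 0.24 × 0.04 = 0.0096
  Supplier S6: 0.5 × 0.04 = 0.02
Sum = 0.05384.
P(Supplier S2 | underweight) = 0.0168/0.05384 ≈ 0.312
P(Supplier S1 | underweight) = 0.00744/0.05384 ≈ 0.138
P(Supplier S5 | underweight) = 0.0096/0.05384 ≈ 0.178
P(Supplier S6 | underweight) = 0.02/0.05384 ≈ 0.371
(Check: 0.312+0.138+0.178+0.371 = 0.999.)

Supplier S2 0.312, Supplier S1 0.138, Supplier S5 0.178, Supplier S6 0.371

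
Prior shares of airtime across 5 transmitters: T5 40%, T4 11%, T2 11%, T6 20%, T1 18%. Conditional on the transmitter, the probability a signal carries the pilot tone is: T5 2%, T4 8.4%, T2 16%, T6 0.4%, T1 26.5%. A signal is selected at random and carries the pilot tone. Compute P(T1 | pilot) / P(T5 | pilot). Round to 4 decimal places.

5.9625

Prior × likelihood for each hypothesis:
  T5: 0.4 × 0.02 = 0.008
  T4: 0.11 × 0.084 = 0.00924
  T2: 0.11 × 0.16 = 0.0176
  T6: 0.2 × 0.004 = 0.0008
  T1: 0.18 × 0.265 = 0.0477
Total = 0.08334.
The ratio is 0.0477 / 0.008 (the normalizer cancels) = 5.9625.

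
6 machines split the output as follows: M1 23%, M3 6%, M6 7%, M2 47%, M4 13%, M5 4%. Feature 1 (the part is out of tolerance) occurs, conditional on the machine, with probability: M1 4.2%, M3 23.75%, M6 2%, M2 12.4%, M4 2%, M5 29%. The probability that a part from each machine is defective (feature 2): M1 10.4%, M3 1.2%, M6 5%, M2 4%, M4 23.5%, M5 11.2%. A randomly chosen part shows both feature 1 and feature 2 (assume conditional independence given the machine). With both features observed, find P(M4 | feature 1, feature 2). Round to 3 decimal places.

Compute prior × likelihood for every hypothesis:
  M1: 0.23 × 0.042 × 0.104 = 0.00100464
  M3: 0.06 × 0.2375 × 0.012 = 0.000171
  M6: 0.07 × 0.02 × 0.05 = 0.00007
  M2: 0.47 × 0.124 × 0.04 = 0.0023312
  M4: 0.13 × 0.02 × 0.235 = 0.000611
  M5: 0.04 × 0.29 × 0.112 = 0.0012992
Total = 0.00548704.
P(M4 | evidence) = 0.000611 / 0.00548704 ≈ 0.111.

0.111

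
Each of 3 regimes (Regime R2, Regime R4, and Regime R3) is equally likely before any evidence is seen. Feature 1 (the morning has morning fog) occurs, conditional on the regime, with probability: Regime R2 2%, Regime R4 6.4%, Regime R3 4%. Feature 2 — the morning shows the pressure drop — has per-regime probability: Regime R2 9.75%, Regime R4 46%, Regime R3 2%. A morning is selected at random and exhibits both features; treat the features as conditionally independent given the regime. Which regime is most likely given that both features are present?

With a uniform prior (1/3 each), posterior ∝ likelihood:
  Regime R2: 0.02 × 0.0975 = 0.00195
  Regime R4: 0.064 × 0.46 = 0.02944
  Regime R3: 0.04 × 0.02 = 0.0008
Total = 0.03219.
Largest term belongs to Regime R4, so Regime R4 is most probable.

Regime R4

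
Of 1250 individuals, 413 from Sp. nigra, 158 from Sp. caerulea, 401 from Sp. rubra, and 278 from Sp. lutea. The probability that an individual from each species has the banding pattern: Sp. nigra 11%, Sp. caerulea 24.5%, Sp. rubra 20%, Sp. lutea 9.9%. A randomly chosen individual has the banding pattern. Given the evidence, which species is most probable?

Sp. rubra

Unnormalized posteriors (prior × likelihood):
  Sp. nigra: 0.3304 × 0.11 = 0.036344
  Sp. caerulea: 0.1264 × 0.245 = 0.030968
  Sp. rubra: 0.3208 × 0.2 = 0.06416
  Sp. lutea: 0.2224 × 0.099 = 0.0220176
Sum = 0.1534896.
Largest term belongs to Sp. rubra, so Sp. rubra is most probable.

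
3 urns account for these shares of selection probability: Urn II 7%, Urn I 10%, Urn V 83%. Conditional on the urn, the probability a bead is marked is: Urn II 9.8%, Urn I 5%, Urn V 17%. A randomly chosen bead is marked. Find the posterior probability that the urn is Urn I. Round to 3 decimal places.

By Bayes' rule, posterior ∝ prior × likelihood:
  Urn II: 0.07 × 0.098 = 0.00686
  Urn I: 0.1 × 0.05 = 0.005
  Urn V: 0.83 × 0.17 = 0.1411
Total = 0.15296.
P(Urn I | evidence) = 0.005 / 0.15296 ≈ 0.033.

0.033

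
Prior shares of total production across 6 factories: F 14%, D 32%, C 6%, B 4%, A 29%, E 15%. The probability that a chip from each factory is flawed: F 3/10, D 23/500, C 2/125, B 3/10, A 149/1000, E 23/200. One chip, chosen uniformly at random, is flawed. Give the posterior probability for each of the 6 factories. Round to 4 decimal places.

Compute prior × likelihood for every hypothesis:
  F: 0.14 × 0.3 = 0.042
  D: 0.32 × 0.046 = 0.01472
  C: 0.06 × 0.016 = 0.00096
  B: 0.04 × 0.3 = 0.012
  A: 0.29 × 0.149 = 0.04321
  E: 0.15 × 0.115 = 0.01725
Normalizing constant = 0.13014.
P(F | flawed) = 0.042/0.13014 ≈ 0.3227
P(D | flawed) = 0.01472/0.13014 ≈ 0.1131
P(C | flawed) = 0.00096/0.13014 ≈ 0.0074
P(B | flawed) = 0.012/0.13014 ≈ 0.0922
P(A | flawed) = 0.04321/0.13014 ≈ 0.3320
P(E | flawed) = 0.01725/0.13014 ≈ 0.1325
(Check: 0.3227+0.1131+0.0074+0.0922+0.3320+0.1325 = 0.9999.)

F 0.3227, D 0.1131, C 0.0074, B 0.0922, A 0.3320, E 0.1325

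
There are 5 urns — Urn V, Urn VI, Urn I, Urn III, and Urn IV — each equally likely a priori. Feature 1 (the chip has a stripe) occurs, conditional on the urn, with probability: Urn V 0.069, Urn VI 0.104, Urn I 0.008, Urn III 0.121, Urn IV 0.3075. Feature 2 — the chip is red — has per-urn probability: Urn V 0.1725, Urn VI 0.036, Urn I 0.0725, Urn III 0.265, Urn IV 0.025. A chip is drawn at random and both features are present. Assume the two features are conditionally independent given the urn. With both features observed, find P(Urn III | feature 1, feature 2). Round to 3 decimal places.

Since the prior is uniform, the posterior is proportional to the likelihood:
  Urn V: 0.069 × 0.1725 = 0.0119025
  Urn VI: 0.104 × 0.036 = 0.003744
  Urn I: 0.008 × 0.0725 = 0.00058
  Urn III: 0.121 × 0.265 = 0.032065
  Urn IV: 0.3075 × 0.025 = 0.0076875
Normalizing constant = 0.055979.
P(Urn III | evidence) = 0.032065 / 0.055979 ≈ 0.573.

0.573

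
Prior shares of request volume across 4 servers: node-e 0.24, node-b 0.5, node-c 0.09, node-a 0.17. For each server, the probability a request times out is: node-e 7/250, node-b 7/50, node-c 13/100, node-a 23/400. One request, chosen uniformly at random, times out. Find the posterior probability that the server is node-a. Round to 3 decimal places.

Compute prior × likelihood for every hypothesis:
  node-e: 0.24 × 0.028 = 0.00672
  node-b: 0.5 × 0.14 = 0.07
  node-c: 0.09 × 0.13 = 0.0117
  node-a: 0.17 × 0.0575 = 0.009775
Normalizing constant = 0.098195.
P(node-a | evidence) = 0.009775 / 0.098195 ≈ 0.100.

0.100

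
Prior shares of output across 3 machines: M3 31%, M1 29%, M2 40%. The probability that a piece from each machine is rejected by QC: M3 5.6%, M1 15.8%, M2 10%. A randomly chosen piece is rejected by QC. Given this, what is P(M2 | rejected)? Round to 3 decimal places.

By Bayes' rule, posterior ∝ prior × likelihood:
  M3: 0.31 × 0.056 = 0.01736
  M1: 0.29 × 0.158 = 0.04582
  M2: 0.4 × 0.1 = 0.04
Total = 0.10318.
P(M2 | evidence) = 0.04 / 0.10318 ≈ 0.388.

0.388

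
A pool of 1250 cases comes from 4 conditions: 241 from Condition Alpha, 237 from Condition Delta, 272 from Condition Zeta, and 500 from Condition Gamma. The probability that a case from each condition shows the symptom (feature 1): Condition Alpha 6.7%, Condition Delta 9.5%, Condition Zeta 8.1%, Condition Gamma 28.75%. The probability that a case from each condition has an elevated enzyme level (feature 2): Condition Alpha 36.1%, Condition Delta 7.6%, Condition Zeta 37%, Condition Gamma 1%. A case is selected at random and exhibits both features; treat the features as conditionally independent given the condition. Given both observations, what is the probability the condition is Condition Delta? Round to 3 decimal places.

0.100

By Bayes' rule, posterior ∝ prior × likelihood:
  Condition Alpha: 0.1928 × 0.067 × 0.361 = 0.0046632536
  Condition Delta: 0.1896 × 0.095 × 0.076 = 0.001368912
  Condition Zeta: 0.2176 × 0.081 × 0.37 = 0.006521472
  Condition Gamma: 0.4 × 0.2875 × 0.01 = 0.00115
Total = 0.0137036376.
P(Condition Delta | evidence) = 0.001368912 / 0.0137036376 ≈ 0.100.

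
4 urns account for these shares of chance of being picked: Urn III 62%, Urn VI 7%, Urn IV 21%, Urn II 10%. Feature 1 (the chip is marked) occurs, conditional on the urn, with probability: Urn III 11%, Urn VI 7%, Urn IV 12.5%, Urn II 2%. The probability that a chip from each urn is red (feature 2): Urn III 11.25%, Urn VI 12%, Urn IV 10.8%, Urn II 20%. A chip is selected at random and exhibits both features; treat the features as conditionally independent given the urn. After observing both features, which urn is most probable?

By Bayes' rule, posterior ∝ prior × likelihood:
  Urn III: 0.62 × 0.11 × 0.1125 = 0.0076725
  Urn VI: 0.07 × 0.07 × 0.12 = 0.000588
  Urn IV: 0.21 × 0.125 × 0.108 = 0.002835
  Urn II: 0.1 × 0.02 × 0.2 = 0.0004
Total = 0.0114955.
Largest term belongs to Urn III, so Urn III is most probable.

Urn III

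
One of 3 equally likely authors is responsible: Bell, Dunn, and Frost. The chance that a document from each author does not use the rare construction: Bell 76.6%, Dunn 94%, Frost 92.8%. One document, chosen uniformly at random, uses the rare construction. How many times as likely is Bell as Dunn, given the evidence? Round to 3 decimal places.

Taking complements, P(rare-form | each) = Bell 0.234, Dunn 0.06, Frost 0.072.
With a uniform prior (1/3 each), posterior ∝ likelihood:
  Bell: 0.234
  Dunn: 0.06
  Frost: 0.072
Total = 0.366.
The ratio is 0.234 / 0.06 (the normalizer cancels) = 3.900.

3.900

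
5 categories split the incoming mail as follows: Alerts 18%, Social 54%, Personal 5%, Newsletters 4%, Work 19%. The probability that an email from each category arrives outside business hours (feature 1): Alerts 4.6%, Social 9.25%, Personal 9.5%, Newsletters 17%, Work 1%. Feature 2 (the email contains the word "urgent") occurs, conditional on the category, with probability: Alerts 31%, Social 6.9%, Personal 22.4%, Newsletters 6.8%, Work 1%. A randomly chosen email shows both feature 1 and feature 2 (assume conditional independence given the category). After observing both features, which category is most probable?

Compute prior × likelihood for every hypothesis:
  Alerts: 0.18 × 0.046 × 0.31 = 0.0025668
  Social: 0.54 × 0.0925 × 0.069 = 0.00344655
  Personal: 0.05 × 0.095 × 0.224 = 0.001064
  Newsletters: 0.04 × 0.17 × 0.068 = 0.0004624
  Work: 0.19 × 0.01 × 0.01 = 0.000019
Sum = 0.00755875.
Largest term belongs to Social, so Social is most probable.

Social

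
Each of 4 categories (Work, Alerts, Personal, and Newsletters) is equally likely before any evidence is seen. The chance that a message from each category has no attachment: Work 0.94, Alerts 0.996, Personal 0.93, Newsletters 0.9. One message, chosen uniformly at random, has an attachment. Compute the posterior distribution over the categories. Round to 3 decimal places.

Taking complements, P(attachment | each) = Work 0.06, Alerts 0.004, Personal 0.07, Newsletters 0.1.
With a uniform prior (1/4 each), posterior ∝ likelihood:
  Work: 0.06
  Alerts: 0.004
  Personal: 0.07
  Newsletters: 0.1
Sum = 0.234.
P(Work | attachment) = 0.06/0.234 ≈ 0.256
P(Alerts | attachment) = 0.004/0.234 ≈ 0.017
P(Personal | attachment) = 0.07/0.234 ≈ 0.299
P(Newsletters | attachment) = 0.1/0.234 ≈ 0.427

Work 0.256, Alerts 0.017, Personal 0.299, Newsletters 0.427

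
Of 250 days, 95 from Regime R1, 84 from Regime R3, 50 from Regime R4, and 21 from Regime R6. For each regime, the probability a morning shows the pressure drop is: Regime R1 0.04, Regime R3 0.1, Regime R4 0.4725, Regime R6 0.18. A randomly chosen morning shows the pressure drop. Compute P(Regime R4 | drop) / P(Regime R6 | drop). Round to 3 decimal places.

6.250

Prior × likelihood for each hypothesis:
  Regime R1: 0.38 × 0.04 = 0.0152
  Regime R3: 0.336 × 0.1 = 0.0336
  Regime R4: 0.2 × 0.4725 = 0.0945
  Regime R6: 0.084 × 0.18 = 0.01512
Total = 0.15842.
The ratio is 0.0945 / 0.01512 (the normalizer cancels) = 6.250.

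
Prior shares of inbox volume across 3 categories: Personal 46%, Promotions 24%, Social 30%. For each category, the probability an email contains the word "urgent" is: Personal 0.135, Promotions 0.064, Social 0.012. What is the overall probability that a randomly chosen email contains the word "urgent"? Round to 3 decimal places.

0.081

Prior × likelihood for each hypothesis:
  Personal: 0.46 × 0.135 = 0.0621
  Promotions: 0.24 × 0.064 = 0.01536
  Social: 0.3 × 0.012 = 0.0036
P(urgent-flag) = 0.0621 + 0.01536 + 0.0036 = 0.08106 → 0.081.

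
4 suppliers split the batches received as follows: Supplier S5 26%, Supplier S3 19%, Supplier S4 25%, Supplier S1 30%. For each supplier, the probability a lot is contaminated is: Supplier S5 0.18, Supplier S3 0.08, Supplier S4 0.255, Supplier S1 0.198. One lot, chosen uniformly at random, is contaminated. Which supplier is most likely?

Supplier S4

Compute prior × likelihood for every hypothesis:
  Supplier S5: 0.26 × 0.18 = 0.0468
  Supplier S3: 0.19 × 0.08 = 0.0152
  Supplier S4: 0.25 × 0.255 = 0.06375
  Supplier S1: 0.3 × 0.198 = 0.0594
Total = 0.18515.
Largest term belongs to Supplier S4, so Supplier S4 is most probable.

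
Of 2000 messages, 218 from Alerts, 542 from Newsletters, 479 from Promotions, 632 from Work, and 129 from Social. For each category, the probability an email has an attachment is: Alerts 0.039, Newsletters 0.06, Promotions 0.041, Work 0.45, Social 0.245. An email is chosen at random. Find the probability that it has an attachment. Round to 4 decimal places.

Prior × likelihood for each hypothesis:
  Alerts: 0.109 × 0.039 = 0.004251
  Newsletters: 0.271 × 0.06 = 0.01626
  Promotions: 0.2395 × 0.041 = 0.0098195
  Work: 0.316 × 0.45 = 0.1422
  Social: 0.0645 × 0.245 = 0.0158025
P(attachment) = 0.004251 + 0.01626 + 0.0098195 + 0.1422 + 0.0158025 = 0.188333 → 0.1883.

0.1883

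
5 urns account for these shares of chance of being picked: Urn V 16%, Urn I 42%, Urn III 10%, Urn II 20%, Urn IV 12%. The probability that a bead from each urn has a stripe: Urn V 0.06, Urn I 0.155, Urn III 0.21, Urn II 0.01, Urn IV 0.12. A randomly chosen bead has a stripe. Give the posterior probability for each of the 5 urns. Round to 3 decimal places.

Compute prior × likelihood for every hypothesis:
  Urn V: 0.16 × 0.06 = 0.0096
  Urn I: 0.42 × 0.155 = 0.0651
  Urn III: 0.1 × 0.21 = 0.021
  Urn II: 0.2 × 0.01 = 0.002
  Urn IV: 0.12 × 0.12 = 0.0144
Normalizing constant = 0.1121.
P(Urn V | striped) = 0.0096/0.1121 ≈ 0.086
P(Urn I | striped) = 0.0651/0.1121 ≈ 0.581
P(Urn III | striped) = 0.021/0.1121 ≈ 0.187
P(Urn II | striped) = 0.002/0.1121 ≈ 0.018
P(Urn IV | striped) = 0.0144/0.1121 ≈ 0.128

Urn V 0.086, Urn I 0.581, Urn III 0.187, Urn II 0.018, Urn IV 0.128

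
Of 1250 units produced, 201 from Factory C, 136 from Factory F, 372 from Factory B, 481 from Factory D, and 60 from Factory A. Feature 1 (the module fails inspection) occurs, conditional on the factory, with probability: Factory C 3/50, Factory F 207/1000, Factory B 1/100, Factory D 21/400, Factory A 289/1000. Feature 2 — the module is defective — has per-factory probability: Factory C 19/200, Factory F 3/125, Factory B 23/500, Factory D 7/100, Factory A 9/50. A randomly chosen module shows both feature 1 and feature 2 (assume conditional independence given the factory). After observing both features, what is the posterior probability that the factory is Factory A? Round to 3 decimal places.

0.454

Unnormalized posteriors (prior × likelihood):
  Factory C: 0.1608 × 0.06 × 0.095 = 0.00091656
  Factory F: 0.1088 × 0.207 × 0.024 = 0.0005405184
  Factory B: 0.2976 × 0.01 × 0.046 = 0.000136896
  Factory D: 0.3848 × 0.0525 × 0.07 = 0.00141414
  Factory A: 0.048 × 0.289 × 0.18 = 0.00249696
Normalizing constant = 0.0055050744.
P(Factory A | evidence) = 0.00249696 / 0.0055050744 ≈ 0.454.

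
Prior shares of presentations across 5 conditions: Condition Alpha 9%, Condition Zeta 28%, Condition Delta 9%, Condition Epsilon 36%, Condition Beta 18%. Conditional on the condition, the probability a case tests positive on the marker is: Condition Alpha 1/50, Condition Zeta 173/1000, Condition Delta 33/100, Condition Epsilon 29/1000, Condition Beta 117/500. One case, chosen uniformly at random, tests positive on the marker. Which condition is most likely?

Condition Zeta

Prior × likelihood for each hypothesis:
  Condition Alpha: 0.09 × 0.02 = 0.0018
  Condition Zeta: 0.28 × 0.173 = 0.04844
  Condition Delta: 0.09 × 0.33 = 0.0297
  Condition Epsilon: 0.36 × 0.029 = 0.01044
  Condition Beta: 0.18 × 0.234 = 0.04212
Sum = 0.1325.
Largest term belongs to Condition Zeta, so Condition Zeta is most probable.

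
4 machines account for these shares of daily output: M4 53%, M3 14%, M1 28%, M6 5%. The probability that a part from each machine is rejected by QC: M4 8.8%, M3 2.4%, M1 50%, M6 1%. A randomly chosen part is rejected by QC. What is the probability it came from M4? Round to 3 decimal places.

Unnormalized posteriors (prior × likelihood):
  M4: 0.53 × 0.088 = 0.04664
  M3: 0.14 × 0.024 = 0.00336
  M1: 0.28 × 0.5 = 0.14
  M6: 0.05 × 0.01 = 0.0005
Total = 0.1905.
P(M4 | evidence) = 0.04664 / 0.1905 ≈ 0.245.

0.245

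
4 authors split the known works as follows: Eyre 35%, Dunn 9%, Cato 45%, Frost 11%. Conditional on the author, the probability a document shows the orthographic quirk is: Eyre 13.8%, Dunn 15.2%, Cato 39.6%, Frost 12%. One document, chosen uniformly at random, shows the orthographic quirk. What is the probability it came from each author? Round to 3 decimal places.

Compute prior × likelihood for every hypothesis:
  Eyre: 0.35 × 0.138 = 0.0483
  Dunn: 0.09 × 0.152 = 0.01368
  Cato: 0.45 × 0.396 = 0.1782
  Frost: 0.11 × 0.12 = 0.0132
Sum = 0.25338.
P(Eyre | quirk) = 0.0483/0.25338 ≈ 0.191
P(Dunn | quirk) = 0.01368/0.25338 ≈ 0.054
P(Cato | quirk) = 0.1782/0.25338 ≈ 0.703
P(Frost | quirk) = 0.0132/0.25338 ≈ 0.052

Eyre 0.191, Dunn 0.054, Cato 0.703, Frost 0.052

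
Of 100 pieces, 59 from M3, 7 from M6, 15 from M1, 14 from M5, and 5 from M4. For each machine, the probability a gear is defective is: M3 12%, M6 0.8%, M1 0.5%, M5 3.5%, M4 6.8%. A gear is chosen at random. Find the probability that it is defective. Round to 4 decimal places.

Unnormalized posteriors (prior × likelihood):
  M3: 0.59 × 0.12 = 0.0708
  M6: 0.07 × 0.008 = 0.00056
  M1: 0.15 × 0.005 = 0.00075
  M5: 0.14 × 0.035 = 0.0049
  M4: 0.05 × 0.068 = 0.0034
P(defective) = 0.0708 + 0.00056 + 0.00075 + 0.0049 + 0.0034 = 0.08041 → 0.0804.

0.0804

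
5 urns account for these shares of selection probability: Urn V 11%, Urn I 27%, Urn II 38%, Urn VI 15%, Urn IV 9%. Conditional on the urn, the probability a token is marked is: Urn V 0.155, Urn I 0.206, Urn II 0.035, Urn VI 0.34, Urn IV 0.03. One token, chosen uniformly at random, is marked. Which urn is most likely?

By Bayes' rule, posterior ∝ prior × likelihood:
  Urn V: 0.11 × 0.155 = 0.01705
  Urn I: 0.27 × 0.206 = 0.05562
  Urn II: 0.38 × 0.035 = 0.0133
  Urn VI: 0.15 × 0.34 = 0.051
  Urn IV: 0.09 × 0.03 = 0.0027
Total = 0.13967.
Largest term belongs to Urn I, so Urn I is most probable.

Urn I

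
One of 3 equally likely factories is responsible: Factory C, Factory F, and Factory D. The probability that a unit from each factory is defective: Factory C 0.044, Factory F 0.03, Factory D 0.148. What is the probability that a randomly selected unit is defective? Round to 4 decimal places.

0.0740

With a uniform prior (1/3 each), posterior ∝ likelihood:
  Factory C: 0.044
  Factory F: 0.03
  Factory D: 0.148
P(defective) = (1/3) × (0.044 + 0.03 + 0.148) = 0.222/3 ≈ 0.0740.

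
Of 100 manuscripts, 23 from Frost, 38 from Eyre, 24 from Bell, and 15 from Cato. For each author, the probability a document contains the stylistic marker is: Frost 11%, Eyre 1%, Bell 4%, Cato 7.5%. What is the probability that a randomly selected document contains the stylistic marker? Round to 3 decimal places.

0.050

By Bayes' rule, posterior ∝ prior × likelihood:
  Frost: 0.23 × 0.11 = 0.0253
  Eyre: 0.38 × 0.01 = 0.0038
  Bell: 0.24 × 0.04 = 0.0096
  Cato: 0.15 × 0.075 = 0.01125
P(marker) = 0.0253 + 0.0038 + 0.0096 + 0.01125 = 0.04995 → 0.050.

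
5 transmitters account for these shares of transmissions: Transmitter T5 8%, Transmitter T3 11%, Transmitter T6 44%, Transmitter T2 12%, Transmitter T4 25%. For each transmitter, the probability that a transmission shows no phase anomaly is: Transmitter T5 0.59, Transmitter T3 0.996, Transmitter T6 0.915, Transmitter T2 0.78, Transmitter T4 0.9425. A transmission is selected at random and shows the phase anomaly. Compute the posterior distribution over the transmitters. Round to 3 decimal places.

Transmitter T5 0.294, Transmitter T3 0.004, Transmitter T6 0.336, Transmitter T2 0.237, Transmitter T4 0.129

Taking complements, P(anomaly | each) = Transmitter T5 0.41, Transmitter T3 0.004, Transmitter T6 0.085, Transmitter T2 0.22, Transmitter T4 0.0575.
Compute prior × likelihood for every hypothesis:
  Transmitter T5: 0.08 × 0.41 = 0.0328
  Transmitter T3: 0.11 × 0.004 = 0.00044
  Transmitter T6: 0.44 × 0.085 = 0.0374
  Transmitter T2: 0.12 × 0.22 = 0.0264
  Transmitter T4: 0.25 × 0.0575 = 0.014375
Sum = 0.111415.
P(Transmitter T5 | anomaly) = 0.0328/0.111415 ≈ 0.294
P(Transmitter T3 | anomaly) = 0.00044/0.111415 ≈ 0.004
P(Transmitter T6 | anomaly) = 0.0374/0.111415 ≈ 0.336
P(Transmitter T2 | anomaly) = 0.0264/0.111415 ≈ 0.237
P(Transmitter T4 | anomaly) = 0.014375/0.111415 ≈ 0.129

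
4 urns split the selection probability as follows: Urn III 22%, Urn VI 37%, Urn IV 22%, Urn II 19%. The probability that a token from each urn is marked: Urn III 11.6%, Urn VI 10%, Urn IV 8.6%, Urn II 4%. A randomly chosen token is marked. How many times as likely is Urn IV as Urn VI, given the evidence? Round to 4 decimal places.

Prior × likelihood for each hypothesis:
  Urn III: 0.22 × 0.116 = 0.02552
  Urn VI: 0.37 × 0.1 = 0.037
  Urn IV: 0.22 × 0.086 = 0.01892
  Urn II: 0.19 × 0.04 = 0.0076
Normalizing constant = 0.08904.
The ratio is 0.01892 / 0.037 (the normalizer cancels) = 0.5114.

0.5114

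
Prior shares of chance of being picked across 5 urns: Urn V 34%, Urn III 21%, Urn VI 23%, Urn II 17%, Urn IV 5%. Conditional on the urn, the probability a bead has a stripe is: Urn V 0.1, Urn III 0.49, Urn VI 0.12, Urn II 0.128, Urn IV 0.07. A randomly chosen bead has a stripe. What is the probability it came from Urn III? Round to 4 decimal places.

0.5423

Compute prior × likelihood for every hypothesis:
  Urn V: 0.34 × 0.1 = 0.034
  Urn III: 0.21 × 0.49 = 0.1029
  Urn VI: 0.23 × 0.12 = 0.0276
  Urn II: 0.17 × 0.128 = 0.02176
  Urn IV: 0.05 × 0.07 = 0.0035
Total = 0.18976.
P(Urn III | evidence) = 0.1029 / 0.18976 ≈ 0.5423.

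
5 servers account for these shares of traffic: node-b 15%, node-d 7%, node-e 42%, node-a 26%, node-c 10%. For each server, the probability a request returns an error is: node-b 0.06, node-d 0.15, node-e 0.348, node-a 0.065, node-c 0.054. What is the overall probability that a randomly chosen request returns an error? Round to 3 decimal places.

By Bayes' rule, posterior ∝ prior × likelihood:
  node-b: 0.15 × 0.06 = 0.009
  node-d: 0.07 × 0.15 = 0.0105
  node-e: 0.42 × 0.348 = 0.14616
  node-a: 0.26 × 0.065 = 0.0169
  node-c: 0.1 × 0.054 = 0.0054
P(error) = 0.009 + 0.0105 + 0.14616 + 0.0169 + 0.0054 = 0.18796 → 0.188.

0.188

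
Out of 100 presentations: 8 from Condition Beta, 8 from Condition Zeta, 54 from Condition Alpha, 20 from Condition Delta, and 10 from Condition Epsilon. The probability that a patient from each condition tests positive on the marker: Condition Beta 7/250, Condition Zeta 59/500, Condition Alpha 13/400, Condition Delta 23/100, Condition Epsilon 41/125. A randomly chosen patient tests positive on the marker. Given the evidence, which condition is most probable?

Condition Delta

Compute prior × likelihood for every hypothesis:
  Condition Beta: 0.08 × 0.028 = 0.00224
  Condition Zeta: 0.08 × 0.118 = 0.00944
  Condition Alpha: 0.54 × 0.0325 = 0.01755
  Condition Delta: 0.2 × 0.23 = 0.046
  Condition Epsilon: 0.1 × 0.328 = 0.0328
Normalizing constant = 0.10803.
Largest term belongs to Condition Delta, so Condition Delta is most probable.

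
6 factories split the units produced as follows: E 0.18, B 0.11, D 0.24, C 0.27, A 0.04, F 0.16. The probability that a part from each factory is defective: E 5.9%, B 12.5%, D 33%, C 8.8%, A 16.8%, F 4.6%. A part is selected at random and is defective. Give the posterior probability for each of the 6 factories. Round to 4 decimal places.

Compute prior × likelihood for every hypothesis:
  E: 0.18 × 0.059 = 0.01062
  B: 0.11 × 0.125 = 0.01375
  D: 0.24 × 0.33 = 0.0792
  C: 0.27 × 0.088 = 0.02376
  A: 0.04 × 0.168 = 0.00672
  F: 0.16 × 0.046 = 0.00736
Sum = 0.14141.
P(E | defective) = 0.01062/0.14141 ≈ 0.0751
P(B | defective) = 0.01375/0.14141 ≈ 0.0972
P(D | defective) = 0.0792/0.14141 ≈ 0.5601
P(C | defective) = 0.02376/0.14141 ≈ 0.1680
P(A | defective) = 0.00672/0.14141 ≈ 0.0475
P(F | defective) = 0.00736/0.14141 ≈ 0.0520

E 0.0751, B 0.0972, D 0.5601, C 0.1680, A 0.0475, F 0.0520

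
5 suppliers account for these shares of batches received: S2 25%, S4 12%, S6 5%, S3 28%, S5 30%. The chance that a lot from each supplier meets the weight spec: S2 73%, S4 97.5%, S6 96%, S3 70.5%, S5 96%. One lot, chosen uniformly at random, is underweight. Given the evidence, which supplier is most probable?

Taking complements, P(underweight | each) = S2 0.27, S4 0.025, S6 0.04, S3 0.295, S5 0.04.
Unnormalized posteriors (prior × likelihood):
  S2: 0.25 × 0.27 = 0.0675
  S4: 0.12 × 0.025 = 0.003
  S6: 0.05 × 0.04 = 0.002
  S3: 0.28 × 0.295 = 0.0826
  S5: 0.3 × 0.04 = 0.012
Sum = 0.1671.
Largest term belongs to S3, so S3 is most probable.

S3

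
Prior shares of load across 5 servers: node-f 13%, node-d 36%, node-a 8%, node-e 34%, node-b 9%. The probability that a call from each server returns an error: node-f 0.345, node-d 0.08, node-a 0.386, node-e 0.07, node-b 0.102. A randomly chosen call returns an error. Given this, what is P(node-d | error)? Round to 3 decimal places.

0.209

Prior × likelihood for each hypothesis:
  node-f: 0.13 × 0.345 = 0.04485
  node-d: 0.36 × 0.08 = 0.0288
  node-a: 0.08 × 0.386 = 0.03088
  node-e: 0.34 × 0.07 = 0.0238
  node-b: 0.09 × 0.102 = 0.00918
Sum = 0.13751.
P(node-d | evidence) = 0.0288 / 0.13751 ≈ 0.209.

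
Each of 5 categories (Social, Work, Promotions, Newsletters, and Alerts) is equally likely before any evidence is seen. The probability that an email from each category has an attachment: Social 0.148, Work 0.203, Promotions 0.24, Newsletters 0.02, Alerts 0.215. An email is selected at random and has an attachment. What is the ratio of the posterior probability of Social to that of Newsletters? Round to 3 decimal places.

With a uniform prior (1/5 each), posterior ∝ likelihood:
  Social: 0.148
  Work: 0.203
  Promotions: 0.24
  Newsletters: 0.02
  Alerts: 0.215
Total = 0.826.
The ratio is 0.148 / 0.02 (the normalizer cancels) = 7.400.

7.400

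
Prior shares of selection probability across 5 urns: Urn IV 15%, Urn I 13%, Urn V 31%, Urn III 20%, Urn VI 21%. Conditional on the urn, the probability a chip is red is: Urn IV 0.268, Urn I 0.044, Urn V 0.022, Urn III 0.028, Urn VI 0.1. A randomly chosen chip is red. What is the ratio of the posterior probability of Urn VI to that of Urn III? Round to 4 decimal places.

Unnormalized posteriors (prior × likelihood):
  Urn IV: 0.15 × 0.268 = 0.0402
  Urn I: 0.13 × 0.044 = 0.00572
  Urn V: 0.31 × 0.022 = 0.00682
  Urn III: 0.2 × 0.028 = 0.0056
  Urn VI: 0.21 × 0.1 = 0.021
Total = 0.07934.
The ratio is 0.021 / 0.0056 (the normalizer cancels) = 3.7500.

3.7500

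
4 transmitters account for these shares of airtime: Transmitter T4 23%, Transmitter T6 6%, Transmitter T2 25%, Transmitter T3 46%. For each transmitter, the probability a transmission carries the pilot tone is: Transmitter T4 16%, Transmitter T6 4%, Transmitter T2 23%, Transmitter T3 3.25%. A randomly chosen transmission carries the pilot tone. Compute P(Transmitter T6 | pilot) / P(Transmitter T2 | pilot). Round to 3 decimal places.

By Bayes' rule, posterior ∝ prior × likelihood:
  Transmitter T4: 0.23 × 0.16 = 0.0368
  Transmitter T6: 0.06 × 0.04 = 0.0024
  Transmitter T2: 0.25 × 0.23 = 0.0575
  Transmitter T3: 0.46 × 0.0325 = 0.01495
Sum = 0.11165.
The ratio is 0.0024 / 0.0575 (the normalizer cancels) = 0.042.

0.042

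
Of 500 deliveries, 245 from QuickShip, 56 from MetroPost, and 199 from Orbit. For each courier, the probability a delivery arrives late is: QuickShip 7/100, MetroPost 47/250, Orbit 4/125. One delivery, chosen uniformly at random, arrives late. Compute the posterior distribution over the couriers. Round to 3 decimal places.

QuickShip 0.504, MetroPost 0.309, Orbit 0.187

Unnormalized posteriors (prior × likelihood):
  QuickShip: 0.49 × 0.07 = 0.0343
  MetroPost: 0.112 × 0.188 = 0.021056
  Orbit: 0.398 × 0.032 = 0.012736
Total = 0.068092.
P(QuickShip | late) = 0.0343/0.068092 ≈ 0.504
P(MetroPost | late) = 0.021056/0.068092 ≈ 0.309
P(Orbit | late) = 0.012736/0.068092 ≈ 0.187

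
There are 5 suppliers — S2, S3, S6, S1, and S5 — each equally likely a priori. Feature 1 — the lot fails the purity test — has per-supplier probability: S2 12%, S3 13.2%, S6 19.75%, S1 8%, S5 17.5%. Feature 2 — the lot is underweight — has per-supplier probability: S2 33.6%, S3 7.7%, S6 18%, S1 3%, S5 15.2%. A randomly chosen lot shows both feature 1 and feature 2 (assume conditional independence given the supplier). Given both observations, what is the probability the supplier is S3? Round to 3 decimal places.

Since the prior is uniform, the posterior is proportional to the likelihood:
  S2: 0.12 × 0.336 = 0.04032
  S3: 0.132 × 0.077 = 0.010164
  S6: 0.1975 × 0.18 = 0.03555
  S1: 0.08 × 0.03 = 0.0024
  S5: 0.175 × 0.152 = 0.0266
Normalizing constant = 0.115034.
P(S3 | evidence) = 0.010164 / 0.115034 ≈ 0.088.

0.088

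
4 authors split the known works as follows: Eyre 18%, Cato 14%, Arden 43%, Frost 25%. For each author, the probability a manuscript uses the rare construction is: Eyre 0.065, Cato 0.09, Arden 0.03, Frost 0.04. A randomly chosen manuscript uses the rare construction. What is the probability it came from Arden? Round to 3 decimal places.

Prior × likelihood for each hypothesis:
  Eyre: 0.18 × 0.065 = 0.0117
  Cato: 0.14 × 0.09 = 0.0126
  Arden: 0.43 × 0.03 = 0.0129
  Frost: 0.25 × 0.04 = 0.01
Sum = 0.0472.
P(Arden | evidence) = 0.0129 / 0.0472 ≈ 0.273.

0.273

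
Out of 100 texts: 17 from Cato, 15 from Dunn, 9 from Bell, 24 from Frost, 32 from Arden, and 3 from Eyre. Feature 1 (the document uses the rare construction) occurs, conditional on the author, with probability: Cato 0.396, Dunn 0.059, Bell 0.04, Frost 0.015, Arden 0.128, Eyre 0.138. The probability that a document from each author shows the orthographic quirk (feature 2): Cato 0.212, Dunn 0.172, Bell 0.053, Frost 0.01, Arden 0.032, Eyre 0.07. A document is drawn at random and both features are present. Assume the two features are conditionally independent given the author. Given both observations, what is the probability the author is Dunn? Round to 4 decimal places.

Unnormalized posteriors (prior × likelihood):
  Cato: 0.17 × 0.396 × 0.212 = 0.01427184
  Dunn: 0.15 × 0.059 × 0.172 = 0.0015222
  Bell: 0.09 × 0.04 × 0.053 = 0.0001908
  Frost: 0.24 × 0.015 × 0.01 = 0.000036
  Arden: 0.32 × 0.128 × 0.032 = 0.00131072
  Eyre: 0.03 × 0.138 × 0.07 = 0.0002898
Normalizing constant = 0.01762136.
P(Dunn | evidence) = 0.0015222 / 0.01762136 ≈ 0.0864.

0.0864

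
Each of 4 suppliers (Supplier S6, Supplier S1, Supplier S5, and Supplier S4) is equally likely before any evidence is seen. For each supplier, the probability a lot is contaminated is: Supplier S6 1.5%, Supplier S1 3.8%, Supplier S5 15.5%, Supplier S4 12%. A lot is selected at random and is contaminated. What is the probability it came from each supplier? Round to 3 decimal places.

Since the prior is uniform, the posterior is proportional to the likelihood:
  Supplier S6: 0.015
  Supplier S1: 0.038
  Supplier S5: 0.155
  Supplier S4: 0.12
Total = 0.328.
P(Supplier S6 | contaminated) = 0.015/0.328 ≈ 0.046
P(Supplier S1 | contaminated) = 0.038/0.328 ≈ 0.116
P(Supplier S5 | contaminated) = 0.155/0.328 ≈ 0.473
P(Supplier S4 | contaminated) = 0.12/0.328 ≈ 0.366

Supplier S6 0.046, Supplier S1 0.116, Supplier S5 0.473, Supplier S4 0.366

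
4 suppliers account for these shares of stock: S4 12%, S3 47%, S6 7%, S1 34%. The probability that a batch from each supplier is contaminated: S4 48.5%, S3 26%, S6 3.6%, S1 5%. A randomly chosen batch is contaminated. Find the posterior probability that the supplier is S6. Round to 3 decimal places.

Unnormalized posteriors (prior × likelihood):
  S4: 0.12 × 0.485 = 0.0582
  S3: 0.47 × 0.26 = 0.1222
  S6: 0.07 × 0.036 = 0.00252
  S1: 0.34 × 0.05 = 0.017
Normalizing constant = 0.19992.
P(S6 | evidence) = 0.00252 / 0.19992 ≈ 0.013.

0.013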